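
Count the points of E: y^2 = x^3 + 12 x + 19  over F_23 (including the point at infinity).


For each x in F_23, count y with y^2 = x^3 + 12 x + 19 mod 23:
  x = 1: RHS = 9, y in [3, 20]  -> 2 point(s)
  x = 3: RHS = 13, y in [6, 17]  -> 2 point(s)
  x = 4: RHS = 16, y in [4, 19]  -> 2 point(s)
  x = 6: RHS = 8, y in [10, 13]  -> 2 point(s)
  x = 7: RHS = 9, y in [3, 20]  -> 2 point(s)
  x = 8: RHS = 6, y in [11, 12]  -> 2 point(s)
  x = 10: RHS = 12, y in [9, 14]  -> 2 point(s)
  x = 13: RHS = 3, y in [7, 16]  -> 2 point(s)
  x = 15: RHS = 9, y in [3, 20]  -> 2 point(s)
  x = 16: RHS = 6, y in [11, 12]  -> 2 point(s)
  x = 18: RHS = 18, y in [8, 15]  -> 2 point(s)
  x = 20: RHS = 2, y in [5, 18]  -> 2 point(s)
  x = 22: RHS = 6, y in [11, 12]  -> 2 point(s)
Affine points: 26. Add the point at infinity: total = 27.

#E(F_23) = 27


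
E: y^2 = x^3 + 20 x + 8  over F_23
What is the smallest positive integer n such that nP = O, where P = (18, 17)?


Compute successive multiples of P until we hit O:
  1P = (18, 17)
  2P = (0, 13)
  3P = (13, 2)
  4P = (1, 11)
  5P = (5, 16)
  6P = (3, 16)
  7P = (11, 8)
  8P = (21, 12)
  ... (continuing to 31P)
  31P = O

ord(P) = 31


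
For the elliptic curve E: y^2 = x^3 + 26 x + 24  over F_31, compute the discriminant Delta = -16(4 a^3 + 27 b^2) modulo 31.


4 a^3 + 27 b^2 = 4*26^3 + 27*24^2 = 70304 + 15552 = 85856
Delta = -16 * (85856) = -1373696
Delta mod 31 = 7

Delta = 7 (mod 31)


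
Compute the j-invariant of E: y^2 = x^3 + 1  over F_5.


Delta = -16(4 a^3 + 27 b^2) mod 5 = 3
-1728 * (4 a)^3 = -1728 * (4*0)^3 mod 5 = 0
j = 0 * 3^(-1) mod 5 = 0

j = 0 (mod 5)


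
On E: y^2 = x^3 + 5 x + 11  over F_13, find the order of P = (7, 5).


Compute successive multiples of P until we hit O:
  1P = (7, 5)
  2P = (8, 11)
  3P = (8, 2)
  4P = (7, 8)
  5P = O

ord(P) = 5


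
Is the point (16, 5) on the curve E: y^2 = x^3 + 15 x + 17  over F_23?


Check whether y^2 = x^3 + 15 x + 17 (mod 23) for (x, y) = (16, 5).
LHS: y^2 = 5^2 mod 23 = 2
RHS: x^3 + 15 x + 17 = 16^3 + 15*16 + 17 mod 23 = 6
LHS != RHS

No, not on the curve


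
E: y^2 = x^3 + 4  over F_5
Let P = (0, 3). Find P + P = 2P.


Doubling: s = (3 x1^2 + a) / (2 y1)
s = (3*0^2 + 0) / (2*3) mod 5 = 0
x3 = s^2 - 2 x1 mod 5 = 0^2 - 2*0 = 0
y3 = s (x1 - x3) - y1 mod 5 = 0 * (0 - 0) - 3 = 2

2P = (0, 2)


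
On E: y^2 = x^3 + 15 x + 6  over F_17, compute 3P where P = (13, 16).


k = 3 = 11_2 (binary, LSB first: 11)
Double-and-add from P = (13, 16):
  bit 0 = 1: acc = O + (13, 16) = (13, 16)
  bit 1 = 1: acc = (13, 16) + (10, 0) = (13, 1)

3P = (13, 1)


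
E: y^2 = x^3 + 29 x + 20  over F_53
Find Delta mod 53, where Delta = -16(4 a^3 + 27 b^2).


4 a^3 + 27 b^2 = 4*29^3 + 27*20^2 = 97556 + 10800 = 108356
Delta = -16 * (108356) = -1733696
Delta mod 53 = 40

Delta = 40 (mod 53)


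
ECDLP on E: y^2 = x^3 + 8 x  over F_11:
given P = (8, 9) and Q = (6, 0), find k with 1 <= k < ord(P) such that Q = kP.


Enumerate multiples of P until we hit Q = (6, 0):
  1P = (8, 9)
  2P = (9, 8)
  3P = (6, 0)
Match found at i = 3.

k = 3


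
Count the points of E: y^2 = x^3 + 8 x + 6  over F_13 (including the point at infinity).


For each x in F_13, count y with y^2 = x^3 + 8 x + 6 mod 13:
  x = 2: RHS = 4, y in [2, 11]  -> 2 point(s)
  x = 6: RHS = 10, y in [6, 7]  -> 2 point(s)
  x = 8: RHS = 10, y in [6, 7]  -> 2 point(s)
  x = 9: RHS = 1, y in [1, 12]  -> 2 point(s)
  x = 12: RHS = 10, y in [6, 7]  -> 2 point(s)
Affine points: 10. Add the point at infinity: total = 11.

#E(F_13) = 11


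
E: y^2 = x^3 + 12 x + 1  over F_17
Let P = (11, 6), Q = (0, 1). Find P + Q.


P != Q, so use the chord formula.
s = (y2 - y1) / (x2 - x1) = (12) / (6) mod 17 = 2
x3 = s^2 - x1 - x2 mod 17 = 2^2 - 11 - 0 = 10
y3 = s (x1 - x3) - y1 mod 17 = 2 * (11 - 10) - 6 = 13

P + Q = (10, 13)


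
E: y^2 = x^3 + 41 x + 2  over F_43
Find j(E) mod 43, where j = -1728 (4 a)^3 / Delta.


Delta = -16(4 a^3 + 27 b^2) mod 43 = 31
-1728 * (4 a)^3 = -1728 * (4*41)^3 mod 43 = 11
j = 11 * 31^(-1) mod 43 = 17

j = 17 (mod 43)


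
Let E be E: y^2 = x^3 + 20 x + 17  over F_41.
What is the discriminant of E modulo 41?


4 a^3 + 27 b^2 = 4*20^3 + 27*17^2 = 32000 + 7803 = 39803
Delta = -16 * (39803) = -636848
Delta mod 41 = 5

Delta = 5 (mod 41)


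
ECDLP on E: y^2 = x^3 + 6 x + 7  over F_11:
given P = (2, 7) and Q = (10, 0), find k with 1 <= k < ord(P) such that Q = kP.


Enumerate multiples of P until we hit Q = (10, 0):
  1P = (2, 7)
  2P = (10, 0)
Match found at i = 2.

k = 2


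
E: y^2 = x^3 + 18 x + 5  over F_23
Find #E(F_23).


For each x in F_23, count y with y^2 = x^3 + 18 x + 5 mod 23:
  x = 1: RHS = 1, y in [1, 22]  -> 2 point(s)
  x = 2: RHS = 3, y in [7, 16]  -> 2 point(s)
  x = 4: RHS = 3, y in [7, 16]  -> 2 point(s)
  x = 5: RHS = 13, y in [6, 17]  -> 2 point(s)
  x = 10: RHS = 12, y in [9, 14]  -> 2 point(s)
  x = 11: RHS = 16, y in [4, 19]  -> 2 point(s)
  x = 15: RHS = 16, y in [4, 19]  -> 2 point(s)
  x = 17: RHS = 3, y in [7, 16]  -> 2 point(s)
  x = 20: RHS = 16, y in [4, 19]  -> 2 point(s)
  x = 22: RHS = 9, y in [3, 20]  -> 2 point(s)
Affine points: 20. Add the point at infinity: total = 21.

#E(F_23) = 21


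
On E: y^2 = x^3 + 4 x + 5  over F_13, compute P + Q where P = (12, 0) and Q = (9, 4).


P != Q, so use the chord formula.
s = (y2 - y1) / (x2 - x1) = (4) / (10) mod 13 = 3
x3 = s^2 - x1 - x2 mod 13 = 3^2 - 12 - 9 = 1
y3 = s (x1 - x3) - y1 mod 13 = 3 * (12 - 1) - 0 = 7

P + Q = (1, 7)


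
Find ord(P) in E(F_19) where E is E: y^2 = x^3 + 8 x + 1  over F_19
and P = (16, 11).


Compute successive multiples of P until we hit O:
  1P = (16, 11)
  2P = (7, 18)
  3P = (2, 14)
  4P = (12, 18)
  5P = (0, 18)
  6P = (0, 1)
  7P = (12, 1)
  8P = (2, 5)
  ... (continuing to 11P)
  11P = O

ord(P) = 11


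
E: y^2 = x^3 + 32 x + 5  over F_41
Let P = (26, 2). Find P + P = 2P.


Doubling: s = (3 x1^2 + a) / (2 y1)
s = (3*26^2 + 32) / (2*2) mod 41 = 23
x3 = s^2 - 2 x1 mod 41 = 23^2 - 2*26 = 26
y3 = s (x1 - x3) - y1 mod 41 = 23 * (26 - 26) - 2 = 39

2P = (26, 39)


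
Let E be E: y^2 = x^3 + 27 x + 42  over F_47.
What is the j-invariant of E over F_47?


Delta = -16(4 a^3 + 27 b^2) mod 47 = 39
-1728 * (4 a)^3 = -1728 * (4*27)^3 mod 47 = 10
j = 10 * 39^(-1) mod 47 = 34

j = 34 (mod 47)


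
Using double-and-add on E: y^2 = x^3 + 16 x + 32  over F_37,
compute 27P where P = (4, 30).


k = 27 = 11011_2 (binary, LSB first: 11011)
Double-and-add from P = (4, 30):
  bit 0 = 1: acc = O + (4, 30) = (4, 30)
  bit 1 = 1: acc = (4, 30) + (28, 11) = (31, 33)
  bit 2 = 0: acc unchanged = (31, 33)
  bit 3 = 1: acc = (31, 33) + (29, 24) = (25, 31)
  bit 4 = 1: acc = (25, 31) + (6, 14) = (15, 13)

27P = (15, 13)


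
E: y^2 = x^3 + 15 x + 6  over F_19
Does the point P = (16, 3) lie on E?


Check whether y^2 = x^3 + 15 x + 6 (mod 19) for (x, y) = (16, 3).
LHS: y^2 = 3^2 mod 19 = 9
RHS: x^3 + 15 x + 6 = 16^3 + 15*16 + 6 mod 19 = 10
LHS != RHS

No, not on the curve


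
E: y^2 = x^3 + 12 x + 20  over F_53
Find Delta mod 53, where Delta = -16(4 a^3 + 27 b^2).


4 a^3 + 27 b^2 = 4*12^3 + 27*20^2 = 6912 + 10800 = 17712
Delta = -16 * (17712) = -283392
Delta mod 53 = 52

Delta = 52 (mod 53)


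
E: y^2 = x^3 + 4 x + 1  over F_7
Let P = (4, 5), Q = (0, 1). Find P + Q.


P != Q, so use the chord formula.
s = (y2 - y1) / (x2 - x1) = (3) / (3) mod 7 = 1
x3 = s^2 - x1 - x2 mod 7 = 1^2 - 4 - 0 = 4
y3 = s (x1 - x3) - y1 mod 7 = 1 * (4 - 4) - 5 = 2

P + Q = (4, 2)


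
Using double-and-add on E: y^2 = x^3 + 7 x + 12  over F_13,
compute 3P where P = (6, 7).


k = 3 = 11_2 (binary, LSB first: 11)
Double-and-add from P = (6, 7):
  bit 0 = 1: acc = O + (6, 7) = (6, 7)
  bit 1 = 1: acc = (6, 7) + (5, 4) = (11, 4)

3P = (11, 4)


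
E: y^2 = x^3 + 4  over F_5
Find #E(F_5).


For each x in F_5, count y with y^2 = x^3 + 0 x + 4 mod 5:
  x = 0: RHS = 4, y in [2, 3]  -> 2 point(s)
  x = 1: RHS = 0, y in [0]  -> 1 point(s)
  x = 3: RHS = 1, y in [1, 4]  -> 2 point(s)
Affine points: 5. Add the point at infinity: total = 6.

#E(F_5) = 6


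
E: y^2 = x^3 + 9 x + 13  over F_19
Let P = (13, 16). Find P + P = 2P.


Doubling: s = (3 x1^2 + a) / (2 y1)
s = (3*13^2 + 9) / (2*16) mod 19 = 9
x3 = s^2 - 2 x1 mod 19 = 9^2 - 2*13 = 17
y3 = s (x1 - x3) - y1 mod 19 = 9 * (13 - 17) - 16 = 5

2P = (17, 5)


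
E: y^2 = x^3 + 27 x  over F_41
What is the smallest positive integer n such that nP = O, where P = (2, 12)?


Compute successive multiples of P until we hit O:
  1P = (2, 12)
  2P = (39, 15)
  3P = (39, 26)
  4P = (2, 29)
  5P = O

ord(P) = 5


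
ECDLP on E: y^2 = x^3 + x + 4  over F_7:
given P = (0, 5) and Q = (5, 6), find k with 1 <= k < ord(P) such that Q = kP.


Enumerate multiples of P until we hit Q = (5, 6):
  1P = (0, 5)
  2P = (4, 3)
  3P = (5, 1)
  4P = (6, 4)
  5P = (2, 0)
  6P = (6, 3)
  7P = (5, 6)
Match found at i = 7.

k = 7


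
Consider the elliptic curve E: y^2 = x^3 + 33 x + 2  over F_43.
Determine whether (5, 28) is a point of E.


Check whether y^2 = x^3 + 33 x + 2 (mod 43) for (x, y) = (5, 28).
LHS: y^2 = 28^2 mod 43 = 10
RHS: x^3 + 33 x + 2 = 5^3 + 33*5 + 2 mod 43 = 34
LHS != RHS

No, not on the curve


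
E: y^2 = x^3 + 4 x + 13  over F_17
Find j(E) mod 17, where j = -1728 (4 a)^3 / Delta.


Delta = -16(4 a^3 + 27 b^2) mod 17 = 8
-1728 * (4 a)^3 = -1728 * (4*4)^3 mod 17 = 11
j = 11 * 8^(-1) mod 17 = 12

j = 12 (mod 17)


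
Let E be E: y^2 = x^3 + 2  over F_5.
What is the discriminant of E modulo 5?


4 a^3 + 27 b^2 = 4*0^3 + 27*2^2 = 0 + 108 = 108
Delta = -16 * (108) = -1728
Delta mod 5 = 2

Delta = 2 (mod 5)


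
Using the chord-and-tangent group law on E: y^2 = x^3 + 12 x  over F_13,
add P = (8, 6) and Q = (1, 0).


P != Q, so use the chord formula.
s = (y2 - y1) / (x2 - x1) = (7) / (6) mod 13 = 12
x3 = s^2 - x1 - x2 mod 13 = 12^2 - 8 - 1 = 5
y3 = s (x1 - x3) - y1 mod 13 = 12 * (8 - 5) - 6 = 4

P + Q = (5, 4)


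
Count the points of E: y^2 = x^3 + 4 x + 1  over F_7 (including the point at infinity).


For each x in F_7, count y with y^2 = x^3 + 4 x + 1 mod 7:
  x = 0: RHS = 1, y in [1, 6]  -> 2 point(s)
  x = 4: RHS = 4, y in [2, 5]  -> 2 point(s)
Affine points: 4. Add the point at infinity: total = 5.

#E(F_7) = 5


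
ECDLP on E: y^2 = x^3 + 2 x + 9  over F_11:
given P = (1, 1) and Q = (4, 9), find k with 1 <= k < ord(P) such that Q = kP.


Enumerate multiples of P until we hit Q = (4, 9):
  1P = (1, 1)
  2P = (7, 6)
  3P = (4, 2)
  4P = (0, 3)
  5P = (3, 3)
  6P = (8, 3)
  7P = (5, 1)
  8P = (5, 10)
  9P = (8, 8)
  10P = (3, 8)
  11P = (0, 8)
  12P = (4, 9)
Match found at i = 12.

k = 12


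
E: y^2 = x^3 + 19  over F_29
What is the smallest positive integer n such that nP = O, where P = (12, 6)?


Compute successive multiples of P until we hit O:
  1P = (12, 6)
  2P = (25, 19)
  3P = (22, 13)
  4P = (1, 22)
  5P = (15, 1)
  6P = (8, 26)
  7P = (5, 17)
  8P = (5, 12)
  ... (continuing to 15P)
  15P = O

ord(P) = 15


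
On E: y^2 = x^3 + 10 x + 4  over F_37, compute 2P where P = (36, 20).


Doubling: s = (3 x1^2 + a) / (2 y1)
s = (3*36^2 + 10) / (2*20) mod 37 = 29
x3 = s^2 - 2 x1 mod 37 = 29^2 - 2*36 = 29
y3 = s (x1 - x3) - y1 mod 37 = 29 * (36 - 29) - 20 = 35

2P = (29, 35)


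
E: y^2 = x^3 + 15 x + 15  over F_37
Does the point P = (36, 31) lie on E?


Check whether y^2 = x^3 + 15 x + 15 (mod 37) for (x, y) = (36, 31).
LHS: y^2 = 31^2 mod 37 = 36
RHS: x^3 + 15 x + 15 = 36^3 + 15*36 + 15 mod 37 = 36
LHS = RHS

Yes, on the curve


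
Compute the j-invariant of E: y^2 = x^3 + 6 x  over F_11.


Delta = -16(4 a^3 + 27 b^2) mod 11 = 3
-1728 * (4 a)^3 = -1728 * (4*6)^3 mod 11 = 3
j = 3 * 3^(-1) mod 11 = 1

j = 1 (mod 11)


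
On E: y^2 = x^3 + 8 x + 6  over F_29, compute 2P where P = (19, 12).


k = 2 = 10_2 (binary, LSB first: 01)
Double-and-add from P = (19, 12):
  bit 0 = 0: acc unchanged = O
  bit 1 = 1: acc = O + (26, 19) = (26, 19)

2P = (26, 19)


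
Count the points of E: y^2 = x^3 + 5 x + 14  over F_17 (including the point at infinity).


For each x in F_17, count y with y^2 = x^3 + 5 x + 14 mod 17:
  x = 2: RHS = 15, y in [7, 10]  -> 2 point(s)
  x = 4: RHS = 13, y in [8, 9]  -> 2 point(s)
  x = 7: RHS = 1, y in [1, 16]  -> 2 point(s)
  x = 12: RHS = 0, y in [0]  -> 1 point(s)
  x = 13: RHS = 15, y in [7, 10]  -> 2 point(s)
  x = 15: RHS = 13, y in [8, 9]  -> 2 point(s)
  x = 16: RHS = 8, y in [5, 12]  -> 2 point(s)
Affine points: 13. Add the point at infinity: total = 14.

#E(F_17) = 14


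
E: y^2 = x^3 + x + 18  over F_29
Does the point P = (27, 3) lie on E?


Check whether y^2 = x^3 + 1 x + 18 (mod 29) for (x, y) = (27, 3).
LHS: y^2 = 3^2 mod 29 = 9
RHS: x^3 + 1 x + 18 = 27^3 + 1*27 + 18 mod 29 = 8
LHS != RHS

No, not on the curve


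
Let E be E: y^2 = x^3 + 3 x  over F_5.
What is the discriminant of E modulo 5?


4 a^3 + 27 b^2 = 4*3^3 + 27*0^2 = 108 + 0 = 108
Delta = -16 * (108) = -1728
Delta mod 5 = 2

Delta = 2 (mod 5)


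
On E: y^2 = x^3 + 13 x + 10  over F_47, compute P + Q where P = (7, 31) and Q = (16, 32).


P != Q, so use the chord formula.
s = (y2 - y1) / (x2 - x1) = (1) / (9) mod 47 = 21
x3 = s^2 - x1 - x2 mod 47 = 21^2 - 7 - 16 = 42
y3 = s (x1 - x3) - y1 mod 47 = 21 * (7 - 42) - 31 = 33

P + Q = (42, 33)


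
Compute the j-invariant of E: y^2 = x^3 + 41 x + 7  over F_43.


Delta = -16(4 a^3 + 27 b^2) mod 43 = 27
-1728 * (4 a)^3 = -1728 * (4*41)^3 mod 43 = 11
j = 11 * 27^(-1) mod 43 = 2

j = 2 (mod 43)


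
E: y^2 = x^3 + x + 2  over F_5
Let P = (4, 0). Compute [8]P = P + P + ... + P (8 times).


k = 8 = 1000_2 (binary, LSB first: 0001)
Double-and-add from P = (4, 0):
  bit 0 = 0: acc unchanged = O
  bit 1 = 0: acc unchanged = O
  bit 2 = 0: acc unchanged = O
  bit 3 = 1: acc = O + O = O

8P = O


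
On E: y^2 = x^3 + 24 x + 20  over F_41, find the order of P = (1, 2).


Compute successive multiples of P until we hit O:
  1P = (1, 2)
  2P = (0, 15)
  3P = (4, 37)
  4P = (40, 35)
  5P = (16, 20)
  6P = (32, 10)
  7P = (7, 11)
  8P = (25, 3)
  ... (continuing to 35P)
  35P = O

ord(P) = 35


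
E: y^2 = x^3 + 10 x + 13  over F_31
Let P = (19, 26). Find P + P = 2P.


Doubling: s = (3 x1^2 + a) / (2 y1)
s = (3*19^2 + 10) / (2*26) mod 31 = 24
x3 = s^2 - 2 x1 mod 31 = 24^2 - 2*19 = 11
y3 = s (x1 - x3) - y1 mod 31 = 24 * (19 - 11) - 26 = 11

2P = (11, 11)


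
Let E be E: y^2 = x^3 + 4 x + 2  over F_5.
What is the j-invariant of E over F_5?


Delta = -16(4 a^3 + 27 b^2) mod 5 = 1
-1728 * (4 a)^3 = -1728 * (4*4)^3 mod 5 = 2
j = 2 * 1^(-1) mod 5 = 2

j = 2 (mod 5)


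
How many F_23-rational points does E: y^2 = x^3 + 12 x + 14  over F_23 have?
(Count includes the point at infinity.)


For each x in F_23, count y with y^2 = x^3 + 12 x + 14 mod 23:
  x = 1: RHS = 4, y in [2, 21]  -> 2 point(s)
  x = 2: RHS = 0, y in [0]  -> 1 point(s)
  x = 3: RHS = 8, y in [10, 13]  -> 2 point(s)
  x = 6: RHS = 3, y in [7, 16]  -> 2 point(s)
  x = 7: RHS = 4, y in [2, 21]  -> 2 point(s)
  x = 8: RHS = 1, y in [1, 22]  -> 2 point(s)
  x = 9: RHS = 0, y in [0]  -> 1 point(s)
  x = 12: RHS = 0, y in [0]  -> 1 point(s)
  x = 15: RHS = 4, y in [2, 21]  -> 2 point(s)
  x = 16: RHS = 1, y in [1, 22]  -> 2 point(s)
  x = 17: RHS = 2, y in [5, 18]  -> 2 point(s)
  x = 18: RHS = 13, y in [6, 17]  -> 2 point(s)
  x = 22: RHS = 1, y in [1, 22]  -> 2 point(s)
Affine points: 23. Add the point at infinity: total = 24.

#E(F_23) = 24


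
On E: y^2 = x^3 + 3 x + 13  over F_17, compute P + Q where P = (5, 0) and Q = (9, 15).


P != Q, so use the chord formula.
s = (y2 - y1) / (x2 - x1) = (15) / (4) mod 17 = 8
x3 = s^2 - x1 - x2 mod 17 = 8^2 - 5 - 9 = 16
y3 = s (x1 - x3) - y1 mod 17 = 8 * (5 - 16) - 0 = 14

P + Q = (16, 14)


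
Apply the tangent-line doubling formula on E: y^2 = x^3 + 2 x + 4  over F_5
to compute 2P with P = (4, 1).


Doubling: s = (3 x1^2 + a) / (2 y1)
s = (3*4^2 + 2) / (2*1) mod 5 = 0
x3 = s^2 - 2 x1 mod 5 = 0^2 - 2*4 = 2
y3 = s (x1 - x3) - y1 mod 5 = 0 * (4 - 2) - 1 = 4

2P = (2, 4)


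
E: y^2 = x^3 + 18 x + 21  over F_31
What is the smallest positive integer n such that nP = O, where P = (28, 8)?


Compute successive multiples of P until we hit O:
  1P = (28, 8)
  2P = (15, 15)
  3P = (7, 26)
  4P = (29, 15)
  5P = (23, 27)
  6P = (18, 16)
  7P = (3, 3)
  8P = (5, 9)
  ... (continuing to 36P)
  36P = O

ord(P) = 36


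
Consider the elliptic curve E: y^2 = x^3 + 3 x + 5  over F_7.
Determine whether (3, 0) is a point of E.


Check whether y^2 = x^3 + 3 x + 5 (mod 7) for (x, y) = (3, 0).
LHS: y^2 = 0^2 mod 7 = 0
RHS: x^3 + 3 x + 5 = 3^3 + 3*3 + 5 mod 7 = 6
LHS != RHS

No, not on the curve


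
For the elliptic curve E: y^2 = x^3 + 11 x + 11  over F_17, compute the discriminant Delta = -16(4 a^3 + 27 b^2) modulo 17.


4 a^3 + 27 b^2 = 4*11^3 + 27*11^2 = 5324 + 3267 = 8591
Delta = -16 * (8591) = -137456
Delta mod 17 = 6

Delta = 6 (mod 17)


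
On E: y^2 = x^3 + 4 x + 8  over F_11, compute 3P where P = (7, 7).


k = 3 = 11_2 (binary, LSB first: 11)
Double-and-add from P = (7, 7):
  bit 0 = 1: acc = O + (7, 7) = (7, 7)
  bit 1 = 1: acc = (7, 7) + (9, 6) = (9, 5)

3P = (9, 5)


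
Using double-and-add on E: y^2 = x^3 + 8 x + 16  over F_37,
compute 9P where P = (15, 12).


k = 9 = 1001_2 (binary, LSB first: 1001)
Double-and-add from P = (15, 12):
  bit 0 = 1: acc = O + (15, 12) = (15, 12)
  bit 1 = 0: acc unchanged = (15, 12)
  bit 2 = 0: acc unchanged = (15, 12)
  bit 3 = 1: acc = (15, 12) + (12, 29) = (1, 32)

9P = (1, 32)


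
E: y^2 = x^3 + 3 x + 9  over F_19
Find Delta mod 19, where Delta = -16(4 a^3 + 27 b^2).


4 a^3 + 27 b^2 = 4*3^3 + 27*9^2 = 108 + 2187 = 2295
Delta = -16 * (2295) = -36720
Delta mod 19 = 7

Delta = 7 (mod 19)


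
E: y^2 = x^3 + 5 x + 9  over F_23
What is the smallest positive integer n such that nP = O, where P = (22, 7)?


Compute successive multiples of P until we hit O:
  1P = (22, 7)
  2P = (15, 20)
  3P = (4, 22)
  4P = (6, 18)
  5P = (20, 6)
  6P = (10, 22)
  7P = (17, 4)
  8P = (0, 20)
  ... (continuing to 25P)
  25P = O

ord(P) = 25


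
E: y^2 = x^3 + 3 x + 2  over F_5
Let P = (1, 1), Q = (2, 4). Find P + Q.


P != Q, so use the chord formula.
s = (y2 - y1) / (x2 - x1) = (3) / (1) mod 5 = 3
x3 = s^2 - x1 - x2 mod 5 = 3^2 - 1 - 2 = 1
y3 = s (x1 - x3) - y1 mod 5 = 3 * (1 - 1) - 1 = 4

P + Q = (1, 4)


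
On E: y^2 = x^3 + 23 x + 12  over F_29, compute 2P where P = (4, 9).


Doubling: s = (3 x1^2 + a) / (2 y1)
s = (3*4^2 + 23) / (2*9) mod 29 = 12
x3 = s^2 - 2 x1 mod 29 = 12^2 - 2*4 = 20
y3 = s (x1 - x3) - y1 mod 29 = 12 * (4 - 20) - 9 = 2

2P = (20, 2)


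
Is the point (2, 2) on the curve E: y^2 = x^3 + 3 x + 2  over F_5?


Check whether y^2 = x^3 + 3 x + 2 (mod 5) for (x, y) = (2, 2).
LHS: y^2 = 2^2 mod 5 = 4
RHS: x^3 + 3 x + 2 = 2^3 + 3*2 + 2 mod 5 = 1
LHS != RHS

No, not on the curve


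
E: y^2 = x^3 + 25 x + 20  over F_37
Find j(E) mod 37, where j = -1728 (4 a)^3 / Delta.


Delta = -16(4 a^3 + 27 b^2) mod 37 = 26
-1728 * (4 a)^3 = -1728 * (4*25)^3 mod 37 = 11
j = 11 * 26^(-1) mod 37 = 36

j = 36 (mod 37)


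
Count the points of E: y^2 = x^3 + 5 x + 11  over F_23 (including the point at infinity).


For each x in F_23, count y with y^2 = x^3 + 5 x + 11 mod 23:
  x = 2: RHS = 6, y in [11, 12]  -> 2 point(s)
  x = 4: RHS = 3, y in [7, 16]  -> 2 point(s)
  x = 5: RHS = 0, y in [0]  -> 1 point(s)
  x = 6: RHS = 4, y in [2, 21]  -> 2 point(s)
  x = 9: RHS = 3, y in [7, 16]  -> 2 point(s)
  x = 10: RHS = 3, y in [7, 16]  -> 2 point(s)
  x = 16: RHS = 1, y in [1, 22]  -> 2 point(s)
  x = 17: RHS = 18, y in [8, 15]  -> 2 point(s)
  x = 21: RHS = 16, y in [4, 19]  -> 2 point(s)
Affine points: 17. Add the point at infinity: total = 18.

#E(F_23) = 18


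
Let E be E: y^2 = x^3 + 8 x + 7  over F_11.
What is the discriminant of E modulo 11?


4 a^3 + 27 b^2 = 4*8^3 + 27*7^2 = 2048 + 1323 = 3371
Delta = -16 * (3371) = -53936
Delta mod 11 = 8

Delta = 8 (mod 11)


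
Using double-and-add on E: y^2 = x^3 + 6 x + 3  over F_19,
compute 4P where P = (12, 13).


k = 4 = 100_2 (binary, LSB first: 001)
Double-and-add from P = (12, 13):
  bit 0 = 0: acc unchanged = O
  bit 1 = 0: acc unchanged = O
  bit 2 = 1: acc = O + (2, 17) = (2, 17)

4P = (2, 17)


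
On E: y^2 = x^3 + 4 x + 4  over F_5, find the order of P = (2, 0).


Compute successive multiples of P until we hit O:
  1P = (2, 0)
  2P = O

ord(P) = 2


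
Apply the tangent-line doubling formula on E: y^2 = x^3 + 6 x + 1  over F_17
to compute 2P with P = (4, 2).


Doubling: s = (3 x1^2 + a) / (2 y1)
s = (3*4^2 + 6) / (2*2) mod 17 = 5
x3 = s^2 - 2 x1 mod 17 = 5^2 - 2*4 = 0
y3 = s (x1 - x3) - y1 mod 17 = 5 * (4 - 0) - 2 = 1

2P = (0, 1)


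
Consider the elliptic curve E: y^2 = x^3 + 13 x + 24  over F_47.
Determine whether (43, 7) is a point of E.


Check whether y^2 = x^3 + 13 x + 24 (mod 47) for (x, y) = (43, 7).
LHS: y^2 = 7^2 mod 47 = 2
RHS: x^3 + 13 x + 24 = 43^3 + 13*43 + 24 mod 47 = 2
LHS = RHS

Yes, on the curve


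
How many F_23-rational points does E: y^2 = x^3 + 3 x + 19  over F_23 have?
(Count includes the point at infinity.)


For each x in F_23, count y with y^2 = x^3 + 3 x + 19 mod 23:
  x = 1: RHS = 0, y in [0]  -> 1 point(s)
  x = 3: RHS = 9, y in [3, 20]  -> 2 point(s)
  x = 4: RHS = 3, y in [7, 16]  -> 2 point(s)
  x = 6: RHS = 0, y in [0]  -> 1 point(s)
  x = 8: RHS = 3, y in [7, 16]  -> 2 point(s)
  x = 9: RHS = 16, y in [4, 19]  -> 2 point(s)
  x = 11: RHS = 3, y in [7, 16]  -> 2 point(s)
  x = 12: RHS = 12, y in [9, 14]  -> 2 point(s)
  x = 13: RHS = 1, y in [1, 22]  -> 2 point(s)
  x = 15: RHS = 12, y in [9, 14]  -> 2 point(s)
  x = 16: RHS = 0, y in [0]  -> 1 point(s)
  x = 19: RHS = 12, y in [9, 14]  -> 2 point(s)
  x = 20: RHS = 6, y in [11, 12]  -> 2 point(s)
Affine points: 23. Add the point at infinity: total = 24.

#E(F_23) = 24


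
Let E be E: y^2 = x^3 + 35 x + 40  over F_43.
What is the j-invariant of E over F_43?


Delta = -16(4 a^3 + 27 b^2) mod 43 = 27
-1728 * (4 a)^3 = -1728 * (4*35)^3 mod 43 = 16
j = 16 * 27^(-1) mod 43 = 42

j = 42 (mod 43)


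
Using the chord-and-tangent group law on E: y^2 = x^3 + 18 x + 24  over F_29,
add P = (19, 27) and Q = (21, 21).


P != Q, so use the chord formula.
s = (y2 - y1) / (x2 - x1) = (23) / (2) mod 29 = 26
x3 = s^2 - x1 - x2 mod 29 = 26^2 - 19 - 21 = 27
y3 = s (x1 - x3) - y1 mod 29 = 26 * (19 - 27) - 27 = 26

P + Q = (27, 26)


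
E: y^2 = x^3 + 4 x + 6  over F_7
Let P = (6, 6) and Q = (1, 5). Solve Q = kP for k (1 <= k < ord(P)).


Enumerate multiples of P until we hit Q = (1, 5):
  1P = (6, 6)
  2P = (2, 1)
  3P = (1, 2)
  4P = (4, 4)
  5P = (5, 2)
  6P = (5, 5)
  7P = (4, 3)
  8P = (1, 5)
Match found at i = 8.

k = 8


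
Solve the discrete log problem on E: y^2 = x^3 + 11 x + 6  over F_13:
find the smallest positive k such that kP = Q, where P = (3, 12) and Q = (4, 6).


Enumerate multiples of P until we hit Q = (4, 6):
  1P = (3, 12)
  2P = (4, 7)
  3P = (5, 11)
  4P = (2, 7)
  5P = (7, 7)
  6P = (7, 6)
  7P = (2, 6)
  8P = (5, 2)
  9P = (4, 6)
Match found at i = 9.

k = 9


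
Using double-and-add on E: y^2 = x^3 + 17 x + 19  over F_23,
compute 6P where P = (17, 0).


k = 6 = 110_2 (binary, LSB first: 011)
Double-and-add from P = (17, 0):
  bit 0 = 0: acc unchanged = O
  bit 1 = 1: acc = O + O = O
  bit 2 = 1: acc = O + O = O

6P = O


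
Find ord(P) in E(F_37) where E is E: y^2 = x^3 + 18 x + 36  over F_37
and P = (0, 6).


Compute successive multiples of P until we hit O:
  1P = (0, 6)
  2P = (30, 23)
  3P = (28, 25)
  4P = (13, 5)
  5P = (17, 1)
  6P = (27, 15)
  7P = (6, 29)
  8P = (20, 16)
  ... (continuing to 30P)
  30P = O

ord(P) = 30


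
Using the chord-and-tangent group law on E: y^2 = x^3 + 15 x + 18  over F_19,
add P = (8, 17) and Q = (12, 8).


P != Q, so use the chord formula.
s = (y2 - y1) / (x2 - x1) = (10) / (4) mod 19 = 12
x3 = s^2 - x1 - x2 mod 19 = 12^2 - 8 - 12 = 10
y3 = s (x1 - x3) - y1 mod 19 = 12 * (8 - 10) - 17 = 16

P + Q = (10, 16)


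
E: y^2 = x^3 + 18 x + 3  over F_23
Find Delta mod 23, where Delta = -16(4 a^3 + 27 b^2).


4 a^3 + 27 b^2 = 4*18^3 + 27*3^2 = 23328 + 243 = 23571
Delta = -16 * (23571) = -377136
Delta mod 23 = 18

Delta = 18 (mod 23)


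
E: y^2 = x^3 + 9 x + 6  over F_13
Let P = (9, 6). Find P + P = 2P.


Doubling: s = (3 x1^2 + a) / (2 y1)
s = (3*9^2 + 9) / (2*6) mod 13 = 8
x3 = s^2 - 2 x1 mod 13 = 8^2 - 2*9 = 7
y3 = s (x1 - x3) - y1 mod 13 = 8 * (9 - 7) - 6 = 10

2P = (7, 10)


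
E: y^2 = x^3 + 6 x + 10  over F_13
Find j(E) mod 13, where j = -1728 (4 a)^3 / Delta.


Delta = -16(4 a^3 + 27 b^2) mod 13 = 7
-1728 * (4 a)^3 = -1728 * (4*6)^3 mod 13 = 5
j = 5 * 7^(-1) mod 13 = 10

j = 10 (mod 13)


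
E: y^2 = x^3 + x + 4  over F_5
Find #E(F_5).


For each x in F_5, count y with y^2 = x^3 + 1 x + 4 mod 5:
  x = 0: RHS = 4, y in [2, 3]  -> 2 point(s)
  x = 1: RHS = 1, y in [1, 4]  -> 2 point(s)
  x = 2: RHS = 4, y in [2, 3]  -> 2 point(s)
  x = 3: RHS = 4, y in [2, 3]  -> 2 point(s)
Affine points: 8. Add the point at infinity: total = 9.

#E(F_5) = 9


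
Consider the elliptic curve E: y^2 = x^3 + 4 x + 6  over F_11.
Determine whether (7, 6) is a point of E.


Check whether y^2 = x^3 + 4 x + 6 (mod 11) for (x, y) = (7, 6).
LHS: y^2 = 6^2 mod 11 = 3
RHS: x^3 + 4 x + 6 = 7^3 + 4*7 + 6 mod 11 = 3
LHS = RHS

Yes, on the curve


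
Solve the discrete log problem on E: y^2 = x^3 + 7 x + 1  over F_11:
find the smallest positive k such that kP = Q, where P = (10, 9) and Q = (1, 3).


Enumerate multiples of P until we hit Q = (1, 3):
  1P = (10, 9)
  2P = (0, 10)
  3P = (2, 10)
  4P = (4, 4)
  5P = (9, 1)
  6P = (1, 8)
  7P = (3, 4)
  8P = (3, 7)
  9P = (1, 3)
Match found at i = 9.

k = 9


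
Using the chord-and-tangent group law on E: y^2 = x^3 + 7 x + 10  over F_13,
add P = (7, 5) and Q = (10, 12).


P != Q, so use the chord formula.
s = (y2 - y1) / (x2 - x1) = (7) / (3) mod 13 = 11
x3 = s^2 - x1 - x2 mod 13 = 11^2 - 7 - 10 = 0
y3 = s (x1 - x3) - y1 mod 13 = 11 * (7 - 0) - 5 = 7

P + Q = (0, 7)


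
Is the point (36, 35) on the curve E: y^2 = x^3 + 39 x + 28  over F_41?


Check whether y^2 = x^3 + 39 x + 28 (mod 41) for (x, y) = (36, 35).
LHS: y^2 = 35^2 mod 41 = 36
RHS: x^3 + 39 x + 28 = 36^3 + 39*36 + 28 mod 41 = 36
LHS = RHS

Yes, on the curve


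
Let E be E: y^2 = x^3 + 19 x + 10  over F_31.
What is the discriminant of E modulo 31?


4 a^3 + 27 b^2 = 4*19^3 + 27*10^2 = 27436 + 2700 = 30136
Delta = -16 * (30136) = -482176
Delta mod 31 = 29

Delta = 29 (mod 31)


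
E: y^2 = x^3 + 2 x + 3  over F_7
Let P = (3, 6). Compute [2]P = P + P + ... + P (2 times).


k = 2 = 10_2 (binary, LSB first: 01)
Double-and-add from P = (3, 6):
  bit 0 = 0: acc unchanged = O
  bit 1 = 1: acc = O + (3, 1) = (3, 1)

2P = (3, 1)


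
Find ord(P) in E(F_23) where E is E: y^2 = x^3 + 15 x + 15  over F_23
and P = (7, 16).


Compute successive multiples of P until we hit O:
  1P = (7, 16)
  2P = (11, 4)
  3P = (14, 5)
  4P = (4, 22)
  5P = (16, 2)
  6P = (1, 13)
  7P = (21, 0)
  8P = (1, 10)
  ... (continuing to 14P)
  14P = O

ord(P) = 14


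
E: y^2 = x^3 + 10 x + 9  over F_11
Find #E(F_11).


For each x in F_11, count y with y^2 = x^3 + 10 x + 9 mod 11:
  x = 0: RHS = 9, y in [3, 8]  -> 2 point(s)
  x = 1: RHS = 9, y in [3, 8]  -> 2 point(s)
  x = 2: RHS = 4, y in [2, 9]  -> 2 point(s)
  x = 3: RHS = 0, y in [0]  -> 1 point(s)
  x = 4: RHS = 3, y in [5, 6]  -> 2 point(s)
  x = 7: RHS = 4, y in [2, 9]  -> 2 point(s)
  x = 9: RHS = 3, y in [5, 6]  -> 2 point(s)
  x = 10: RHS = 9, y in [3, 8]  -> 2 point(s)
Affine points: 15. Add the point at infinity: total = 16.

#E(F_11) = 16


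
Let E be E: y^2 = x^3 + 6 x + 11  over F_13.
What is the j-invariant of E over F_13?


Delta = -16(4 a^3 + 27 b^2) mod 13 = 9
-1728 * (4 a)^3 = -1728 * (4*6)^3 mod 13 = 5
j = 5 * 9^(-1) mod 13 = 2

j = 2 (mod 13)


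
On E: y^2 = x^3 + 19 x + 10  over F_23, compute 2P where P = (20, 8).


Doubling: s = (3 x1^2 + a) / (2 y1)
s = (3*20^2 + 19) / (2*8) mod 23 = 0
x3 = s^2 - 2 x1 mod 23 = 0^2 - 2*20 = 6
y3 = s (x1 - x3) - y1 mod 23 = 0 * (20 - 6) - 8 = 15

2P = (6, 15)


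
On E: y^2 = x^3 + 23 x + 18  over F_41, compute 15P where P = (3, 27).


k = 15 = 1111_2 (binary, LSB first: 1111)
Double-and-add from P = (3, 27):
  bit 0 = 1: acc = O + (3, 27) = (3, 27)
  bit 1 = 1: acc = (3, 27) + (2, 21) = (31, 10)
  bit 2 = 1: acc = (31, 10) + (32, 36) = (39, 28)
  bit 3 = 1: acc = (39, 28) + (22, 26) = (23, 39)

15P = (23, 39)


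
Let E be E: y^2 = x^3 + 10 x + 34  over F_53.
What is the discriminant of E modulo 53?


4 a^3 + 27 b^2 = 4*10^3 + 27*34^2 = 4000 + 31212 = 35212
Delta = -16 * (35212) = -563392
Delta mod 53 = 51

Delta = 51 (mod 53)


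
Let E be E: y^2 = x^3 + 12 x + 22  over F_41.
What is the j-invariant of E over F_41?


Delta = -16(4 a^3 + 27 b^2) mod 41 = 38
-1728 * (4 a)^3 = -1728 * (4*12)^3 mod 41 = 33
j = 33 * 38^(-1) mod 41 = 30

j = 30 (mod 41)


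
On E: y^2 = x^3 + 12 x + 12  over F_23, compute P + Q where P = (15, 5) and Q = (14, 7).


P != Q, so use the chord formula.
s = (y2 - y1) / (x2 - x1) = (2) / (22) mod 23 = 21
x3 = s^2 - x1 - x2 mod 23 = 21^2 - 15 - 14 = 21
y3 = s (x1 - x3) - y1 mod 23 = 21 * (15 - 21) - 5 = 7

P + Q = (21, 7)


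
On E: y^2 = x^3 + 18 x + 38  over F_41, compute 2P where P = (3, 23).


Doubling: s = (3 x1^2 + a) / (2 y1)
s = (3*3^2 + 18) / (2*23) mod 41 = 9
x3 = s^2 - 2 x1 mod 41 = 9^2 - 2*3 = 34
y3 = s (x1 - x3) - y1 mod 41 = 9 * (3 - 34) - 23 = 26

2P = (34, 26)


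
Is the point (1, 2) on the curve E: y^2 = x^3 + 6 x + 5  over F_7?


Check whether y^2 = x^3 + 6 x + 5 (mod 7) for (x, y) = (1, 2).
LHS: y^2 = 2^2 mod 7 = 4
RHS: x^3 + 6 x + 5 = 1^3 + 6*1 + 5 mod 7 = 5
LHS != RHS

No, not on the curve


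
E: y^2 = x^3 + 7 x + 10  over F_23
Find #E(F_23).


For each x in F_23, count y with y^2 = x^3 + 7 x + 10 mod 23:
  x = 1: RHS = 18, y in [8, 15]  -> 2 point(s)
  x = 2: RHS = 9, y in [3, 20]  -> 2 point(s)
  x = 3: RHS = 12, y in [9, 14]  -> 2 point(s)
  x = 5: RHS = 9, y in [3, 20]  -> 2 point(s)
  x = 8: RHS = 3, y in [7, 16]  -> 2 point(s)
  x = 14: RHS = 0, y in [0]  -> 1 point(s)
  x = 16: RHS = 9, y in [3, 20]  -> 2 point(s)
  x = 20: RHS = 8, y in [10, 13]  -> 2 point(s)
  x = 22: RHS = 2, y in [5, 18]  -> 2 point(s)
Affine points: 17. Add the point at infinity: total = 18.

#E(F_23) = 18


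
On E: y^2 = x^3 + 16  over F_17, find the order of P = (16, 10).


Compute successive multiples of P until we hit O:
  1P = (16, 10)
  2P = (3, 3)
  3P = (0, 13)
  4P = (10, 8)
  5P = (10, 9)
  6P = (0, 4)
  7P = (3, 14)
  8P = (16, 7)
  ... (continuing to 9P)
  9P = O

ord(P) = 9


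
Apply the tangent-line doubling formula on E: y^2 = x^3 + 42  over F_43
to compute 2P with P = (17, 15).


Doubling: s = (3 x1^2 + a) / (2 y1)
s = (3*17^2 + 0) / (2*15) mod 43 = 16
x3 = s^2 - 2 x1 mod 43 = 16^2 - 2*17 = 7
y3 = s (x1 - x3) - y1 mod 43 = 16 * (17 - 7) - 15 = 16

2P = (7, 16)


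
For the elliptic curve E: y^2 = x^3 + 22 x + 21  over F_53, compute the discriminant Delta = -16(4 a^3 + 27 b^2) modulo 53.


4 a^3 + 27 b^2 = 4*22^3 + 27*21^2 = 42592 + 11907 = 54499
Delta = -16 * (54499) = -871984
Delta mod 53 = 25

Delta = 25 (mod 53)


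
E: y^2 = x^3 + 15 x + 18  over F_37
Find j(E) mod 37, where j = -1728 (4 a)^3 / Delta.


Delta = -16(4 a^3 + 27 b^2) mod 37 = 9
-1728 * (4 a)^3 = -1728 * (4*15)^3 mod 37 = 8
j = 8 * 9^(-1) mod 37 = 5

j = 5 (mod 37)


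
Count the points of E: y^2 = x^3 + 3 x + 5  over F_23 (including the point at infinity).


For each x in F_23, count y with y^2 = x^3 + 3 x + 5 mod 23:
  x = 1: RHS = 9, y in [3, 20]  -> 2 point(s)
  x = 3: RHS = 18, y in [8, 15]  -> 2 point(s)
  x = 4: RHS = 12, y in [9, 14]  -> 2 point(s)
  x = 6: RHS = 9, y in [3, 20]  -> 2 point(s)
  x = 7: RHS = 1, y in [1, 22]  -> 2 point(s)
  x = 8: RHS = 12, y in [9, 14]  -> 2 point(s)
  x = 9: RHS = 2, y in [5, 18]  -> 2 point(s)
  x = 10: RHS = 0, y in [0]  -> 1 point(s)
  x = 11: RHS = 12, y in [9, 14]  -> 2 point(s)
  x = 14: RHS = 8, y in [10, 13]  -> 2 point(s)
  x = 16: RHS = 9, y in [3, 20]  -> 2 point(s)
  x = 17: RHS = 1, y in [1, 22]  -> 2 point(s)
  x = 18: RHS = 3, y in [7, 16]  -> 2 point(s)
  x = 22: RHS = 1, y in [1, 22]  -> 2 point(s)
Affine points: 27. Add the point at infinity: total = 28.

#E(F_23) = 28


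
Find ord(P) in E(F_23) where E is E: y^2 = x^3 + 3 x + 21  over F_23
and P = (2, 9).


Compute successive multiples of P until we hit O:
  1P = (2, 9)
  2P = (5, 0)
  3P = (2, 14)
  4P = O

ord(P) = 4


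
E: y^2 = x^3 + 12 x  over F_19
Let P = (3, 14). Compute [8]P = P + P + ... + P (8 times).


k = 8 = 1000_2 (binary, LSB first: 0001)
Double-and-add from P = (3, 14):
  bit 0 = 0: acc unchanged = O
  bit 1 = 0: acc unchanged = O
  bit 2 = 0: acc unchanged = O
  bit 3 = 1: acc = O + (17, 5) = (17, 5)

8P = (17, 5)


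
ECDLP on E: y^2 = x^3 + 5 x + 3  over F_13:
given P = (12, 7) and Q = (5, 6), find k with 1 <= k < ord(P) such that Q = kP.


Enumerate multiples of P until we hit Q = (5, 6):
  1P = (12, 7)
  2P = (1, 3)
  3P = (4, 3)
  4P = (7, 2)
  5P = (8, 10)
  6P = (9, 7)
  7P = (5, 6)
Match found at i = 7.

k = 7


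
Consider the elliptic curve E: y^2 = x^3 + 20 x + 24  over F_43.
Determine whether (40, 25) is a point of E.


Check whether y^2 = x^3 + 20 x + 24 (mod 43) for (x, y) = (40, 25).
LHS: y^2 = 25^2 mod 43 = 23
RHS: x^3 + 20 x + 24 = 40^3 + 20*40 + 24 mod 43 = 23
LHS = RHS

Yes, on the curve


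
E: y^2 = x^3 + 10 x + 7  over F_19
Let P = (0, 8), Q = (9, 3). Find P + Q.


P != Q, so use the chord formula.
s = (y2 - y1) / (x2 - x1) = (14) / (9) mod 19 = 10
x3 = s^2 - x1 - x2 mod 19 = 10^2 - 0 - 9 = 15
y3 = s (x1 - x3) - y1 mod 19 = 10 * (0 - 15) - 8 = 13

P + Q = (15, 13)


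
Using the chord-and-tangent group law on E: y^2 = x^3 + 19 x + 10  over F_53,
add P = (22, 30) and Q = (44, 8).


P != Q, so use the chord formula.
s = (y2 - y1) / (x2 - x1) = (31) / (22) mod 53 = 52
x3 = s^2 - x1 - x2 mod 53 = 52^2 - 22 - 44 = 41
y3 = s (x1 - x3) - y1 mod 53 = 52 * (22 - 41) - 30 = 42

P + Q = (41, 42)


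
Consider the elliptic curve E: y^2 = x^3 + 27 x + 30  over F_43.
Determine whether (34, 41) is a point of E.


Check whether y^2 = x^3 + 27 x + 30 (mod 43) for (x, y) = (34, 41).
LHS: y^2 = 41^2 mod 43 = 4
RHS: x^3 + 27 x + 30 = 34^3 + 27*34 + 30 mod 43 = 4
LHS = RHS

Yes, on the curve


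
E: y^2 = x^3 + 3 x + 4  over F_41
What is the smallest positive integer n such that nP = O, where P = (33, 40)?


Compute successive multiples of P until we hit O:
  1P = (33, 40)
  2P = (0, 2)
  3P = (28, 8)
  4P = (39, 20)
  5P = (12, 13)
  6P = (1, 7)
  7P = (25, 40)
  8P = (24, 1)
  ... (continuing to 50P)
  50P = O

ord(P) = 50


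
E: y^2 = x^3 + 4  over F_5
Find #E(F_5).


For each x in F_5, count y with y^2 = x^3 + 0 x + 4 mod 5:
  x = 0: RHS = 4, y in [2, 3]  -> 2 point(s)
  x = 1: RHS = 0, y in [0]  -> 1 point(s)
  x = 3: RHS = 1, y in [1, 4]  -> 2 point(s)
Affine points: 5. Add the point at infinity: total = 6.

#E(F_5) = 6


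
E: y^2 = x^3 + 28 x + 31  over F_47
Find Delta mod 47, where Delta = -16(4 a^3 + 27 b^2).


4 a^3 + 27 b^2 = 4*28^3 + 27*31^2 = 87808 + 25947 = 113755
Delta = -16 * (113755) = -1820080
Delta mod 47 = 42

Delta = 42 (mod 47)


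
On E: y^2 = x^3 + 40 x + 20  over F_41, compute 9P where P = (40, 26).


k = 9 = 1001_2 (binary, LSB first: 1001)
Double-and-add from P = (40, 26):
  bit 0 = 1: acc = O + (40, 26) = (40, 26)
  bit 1 = 0: acc unchanged = (40, 26)
  bit 2 = 0: acc unchanged = (40, 26)
  bit 3 = 1: acc = (40, 26) + (6, 36) = (28, 38)

9P = (28, 38)


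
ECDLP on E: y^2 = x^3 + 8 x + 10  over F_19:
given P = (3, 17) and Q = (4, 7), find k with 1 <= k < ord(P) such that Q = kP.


Enumerate multiples of P until we hit Q = (4, 7):
  1P = (3, 17)
  2P = (10, 11)
  3P = (11, 17)
  4P = (5, 2)
  5P = (15, 16)
  6P = (8, 4)
  7P = (14, 4)
  8P = (18, 18)
  9P = (4, 7)
Match found at i = 9.

k = 9


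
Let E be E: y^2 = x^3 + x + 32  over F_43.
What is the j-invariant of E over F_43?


Delta = -16(4 a^3 + 27 b^2) mod 43 = 38
-1728 * (4 a)^3 = -1728 * (4*1)^3 mod 43 = 4
j = 4 * 38^(-1) mod 43 = 25

j = 25 (mod 43)


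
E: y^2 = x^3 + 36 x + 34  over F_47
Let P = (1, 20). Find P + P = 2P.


Doubling: s = (3 x1^2 + a) / (2 y1)
s = (3*1^2 + 36) / (2*20) mod 47 = 28
x3 = s^2 - 2 x1 mod 47 = 28^2 - 2*1 = 30
y3 = s (x1 - x3) - y1 mod 47 = 28 * (1 - 30) - 20 = 14

2P = (30, 14)


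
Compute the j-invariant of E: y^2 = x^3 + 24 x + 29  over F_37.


Delta = -16(4 a^3 + 27 b^2) mod 37 = 36
-1728 * (4 a)^3 = -1728 * (4*24)^3 mod 37 = 23
j = 23 * 36^(-1) mod 37 = 14

j = 14 (mod 37)


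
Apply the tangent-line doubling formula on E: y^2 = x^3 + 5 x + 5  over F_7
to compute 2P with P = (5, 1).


Doubling: s = (3 x1^2 + a) / (2 y1)
s = (3*5^2 + 5) / (2*1) mod 7 = 5
x3 = s^2 - 2 x1 mod 7 = 5^2 - 2*5 = 1
y3 = s (x1 - x3) - y1 mod 7 = 5 * (5 - 1) - 1 = 5

2P = (1, 5)


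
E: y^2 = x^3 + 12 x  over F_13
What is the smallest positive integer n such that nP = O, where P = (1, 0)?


Compute successive multiples of P until we hit O:
  1P = (1, 0)
  2P = O

ord(P) = 2


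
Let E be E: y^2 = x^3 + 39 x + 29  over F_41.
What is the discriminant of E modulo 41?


4 a^3 + 27 b^2 = 4*39^3 + 27*29^2 = 237276 + 22707 = 259983
Delta = -16 * (259983) = -4159728
Delta mod 41 = 9

Delta = 9 (mod 41)


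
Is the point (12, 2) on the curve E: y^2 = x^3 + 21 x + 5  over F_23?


Check whether y^2 = x^3 + 21 x + 5 (mod 23) for (x, y) = (12, 2).
LHS: y^2 = 2^2 mod 23 = 4
RHS: x^3 + 21 x + 5 = 12^3 + 21*12 + 5 mod 23 = 7
LHS != RHS

No, not on the curve


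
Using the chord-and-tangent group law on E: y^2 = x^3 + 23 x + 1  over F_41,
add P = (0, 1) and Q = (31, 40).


P != Q, so use the chord formula.
s = (y2 - y1) / (x2 - x1) = (39) / (31) mod 41 = 33
x3 = s^2 - x1 - x2 mod 41 = 33^2 - 0 - 31 = 33
y3 = s (x1 - x3) - y1 mod 41 = 33 * (0 - 33) - 1 = 17

P + Q = (33, 17)


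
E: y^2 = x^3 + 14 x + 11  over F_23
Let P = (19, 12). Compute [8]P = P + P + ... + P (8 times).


k = 8 = 1000_2 (binary, LSB first: 0001)
Double-and-add from P = (19, 12):
  bit 0 = 0: acc unchanged = O
  bit 1 = 0: acc unchanged = O
  bit 2 = 0: acc unchanged = O
  bit 3 = 1: acc = O + (19, 11) = (19, 11)

8P = (19, 11)


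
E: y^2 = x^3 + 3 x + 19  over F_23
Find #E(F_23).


For each x in F_23, count y with y^2 = x^3 + 3 x + 19 mod 23:
  x = 1: RHS = 0, y in [0]  -> 1 point(s)
  x = 3: RHS = 9, y in [3, 20]  -> 2 point(s)
  x = 4: RHS = 3, y in [7, 16]  -> 2 point(s)
  x = 6: RHS = 0, y in [0]  -> 1 point(s)
  x = 8: RHS = 3, y in [7, 16]  -> 2 point(s)
  x = 9: RHS = 16, y in [4, 19]  -> 2 point(s)
  x = 11: RHS = 3, y in [7, 16]  -> 2 point(s)
  x = 12: RHS = 12, y in [9, 14]  -> 2 point(s)
  x = 13: RHS = 1, y in [1, 22]  -> 2 point(s)
  x = 15: RHS = 12, y in [9, 14]  -> 2 point(s)
  x = 16: RHS = 0, y in [0]  -> 1 point(s)
  x = 19: RHS = 12, y in [9, 14]  -> 2 point(s)
  x = 20: RHS = 6, y in [11, 12]  -> 2 point(s)
Affine points: 23. Add the point at infinity: total = 24.

#E(F_23) = 24


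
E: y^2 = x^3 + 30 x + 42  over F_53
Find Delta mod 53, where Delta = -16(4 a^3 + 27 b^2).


4 a^3 + 27 b^2 = 4*30^3 + 27*42^2 = 108000 + 47628 = 155628
Delta = -16 * (155628) = -2490048
Delta mod 53 = 51

Delta = 51 (mod 53)


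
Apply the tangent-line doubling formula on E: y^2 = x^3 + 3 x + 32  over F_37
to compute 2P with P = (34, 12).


Doubling: s = (3 x1^2 + a) / (2 y1)
s = (3*34^2 + 3) / (2*12) mod 37 = 29
x3 = s^2 - 2 x1 mod 37 = 29^2 - 2*34 = 33
y3 = s (x1 - x3) - y1 mod 37 = 29 * (34 - 33) - 12 = 17

2P = (33, 17)


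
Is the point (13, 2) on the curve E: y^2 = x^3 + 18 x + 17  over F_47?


Check whether y^2 = x^3 + 18 x + 17 (mod 47) for (x, y) = (13, 2).
LHS: y^2 = 2^2 mod 47 = 4
RHS: x^3 + 18 x + 17 = 13^3 + 18*13 + 17 mod 47 = 4
LHS = RHS

Yes, on the curve
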